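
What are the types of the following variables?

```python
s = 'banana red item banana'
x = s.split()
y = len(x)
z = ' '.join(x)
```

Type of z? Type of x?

str.join() returns str; str.split() returns list

str, list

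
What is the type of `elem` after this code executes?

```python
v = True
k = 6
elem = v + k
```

bool + int returns int (True is 1, so 1 + 6 = 7)

int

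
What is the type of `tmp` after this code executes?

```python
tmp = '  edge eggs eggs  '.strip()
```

str.strip() returns str

str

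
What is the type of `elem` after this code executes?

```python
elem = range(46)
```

range() returns a range object

range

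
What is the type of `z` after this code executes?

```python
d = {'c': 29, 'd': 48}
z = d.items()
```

dict.items() returns a dict_items view

dict_items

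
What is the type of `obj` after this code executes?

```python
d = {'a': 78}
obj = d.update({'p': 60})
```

dict.update() returns None

NoneType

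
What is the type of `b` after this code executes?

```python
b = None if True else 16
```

Ternary: condition is True, if branch (None) taken → NoneType

NoneType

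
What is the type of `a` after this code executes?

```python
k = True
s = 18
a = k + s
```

bool + int returns int (True is 1, so 1 + 18 = 19)

int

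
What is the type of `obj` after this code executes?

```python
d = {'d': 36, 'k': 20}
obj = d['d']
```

Accessing dict[str, int] with key 'd' returns int value 36

int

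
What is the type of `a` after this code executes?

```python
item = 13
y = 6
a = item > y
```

Comparison operators return bool

bool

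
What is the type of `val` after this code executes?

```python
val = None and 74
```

'and' returns first falsy value (None)

NoneType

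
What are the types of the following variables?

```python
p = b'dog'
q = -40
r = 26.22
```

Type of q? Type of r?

q is int; r is float

int, float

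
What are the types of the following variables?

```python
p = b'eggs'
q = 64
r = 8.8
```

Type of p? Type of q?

p is bytes; q is int

bytes, int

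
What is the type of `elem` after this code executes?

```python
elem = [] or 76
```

'or' returns first truthy value (76, which is int)

int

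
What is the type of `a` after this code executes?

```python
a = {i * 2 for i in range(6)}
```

A set comprehension {expr for x in iterable} produces a set

set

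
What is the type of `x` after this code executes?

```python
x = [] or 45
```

'or' returns first truthy value (45, which is int)

int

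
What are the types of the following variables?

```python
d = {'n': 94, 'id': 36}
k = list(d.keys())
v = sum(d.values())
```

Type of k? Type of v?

list(...) returns list; sum of int values returns int

list, int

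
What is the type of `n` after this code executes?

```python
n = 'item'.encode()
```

str.encode() returns bytes

bytes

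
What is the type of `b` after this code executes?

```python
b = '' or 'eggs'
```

'or' returns first truthy value ('eggs', which is str)

str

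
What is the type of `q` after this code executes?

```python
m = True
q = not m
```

'not' always returns bool

bool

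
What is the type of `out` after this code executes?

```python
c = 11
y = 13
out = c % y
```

int % int returns int (11 % 13 = 11)

int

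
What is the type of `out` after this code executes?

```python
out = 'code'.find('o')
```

str.find() returns int (index, or -1)

int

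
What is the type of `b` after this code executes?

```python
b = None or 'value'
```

'or' with None returns the other value ('value', str)

str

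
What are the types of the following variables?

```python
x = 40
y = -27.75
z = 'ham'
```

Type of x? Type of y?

x is int; y is float

int, float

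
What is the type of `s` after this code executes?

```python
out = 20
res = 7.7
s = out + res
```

int + float returns float (20 + 7.7 = 27.7)

float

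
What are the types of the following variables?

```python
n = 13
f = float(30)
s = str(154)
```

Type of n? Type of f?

n is int; f is float

int, float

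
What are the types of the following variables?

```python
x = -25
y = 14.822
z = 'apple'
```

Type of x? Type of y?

x is int; y is float

int, float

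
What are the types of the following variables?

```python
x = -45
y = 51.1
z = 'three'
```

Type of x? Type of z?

x is int; z is str

int, str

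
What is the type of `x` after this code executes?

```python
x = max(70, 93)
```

max() of ints returns int

int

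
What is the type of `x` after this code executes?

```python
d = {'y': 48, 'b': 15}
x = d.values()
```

.values() returns a dict_values view object

dict_values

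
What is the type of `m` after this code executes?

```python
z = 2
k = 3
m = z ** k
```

int ** positive int returns int (2 ** 3 = 8)

int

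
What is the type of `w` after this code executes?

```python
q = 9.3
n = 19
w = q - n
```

float - int returns float (9.3 - 19 = -9.7)

float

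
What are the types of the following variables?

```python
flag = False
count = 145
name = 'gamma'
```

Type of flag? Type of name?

flag is bool; name is str

bool, str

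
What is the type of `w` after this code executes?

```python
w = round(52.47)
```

round() with no ndigits arg returns int

int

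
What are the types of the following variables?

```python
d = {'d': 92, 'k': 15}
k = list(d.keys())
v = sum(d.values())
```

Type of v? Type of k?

sum of int values returns int; list(...) returns list

int, list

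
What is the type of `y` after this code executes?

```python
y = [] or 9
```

'or' returns first truthy value (9, which is int)

int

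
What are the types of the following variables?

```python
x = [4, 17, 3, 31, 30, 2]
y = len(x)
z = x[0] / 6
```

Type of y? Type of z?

len() returns int; int / int returns float

int, float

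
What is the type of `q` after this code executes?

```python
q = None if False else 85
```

Ternary: condition is False, else branch (85) taken → int

int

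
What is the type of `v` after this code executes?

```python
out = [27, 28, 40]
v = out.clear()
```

list.clear() returns None

NoneType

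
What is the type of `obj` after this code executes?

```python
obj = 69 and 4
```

'and' returns the last value when all truthy (4, which is int)

int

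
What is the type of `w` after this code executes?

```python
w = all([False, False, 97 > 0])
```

all() returns bool

bool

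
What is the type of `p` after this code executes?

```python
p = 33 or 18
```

'or' returns the first truthy value (33, which is int)

int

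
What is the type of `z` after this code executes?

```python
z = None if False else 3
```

Ternary: condition is False, else branch (3) taken → int

int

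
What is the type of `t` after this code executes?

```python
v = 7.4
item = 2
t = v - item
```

float - int returns float (7.4 - 2 = 5.4)

float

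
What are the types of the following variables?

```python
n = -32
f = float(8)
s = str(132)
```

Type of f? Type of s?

f is float; s is str

float, str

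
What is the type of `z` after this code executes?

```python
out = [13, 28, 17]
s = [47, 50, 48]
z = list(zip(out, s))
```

list(zip(...)) returns a list of tuples

list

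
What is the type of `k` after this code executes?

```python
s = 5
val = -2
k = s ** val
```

int ** negative int returns float

float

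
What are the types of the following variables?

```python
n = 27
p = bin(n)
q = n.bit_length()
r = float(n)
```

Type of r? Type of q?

float() returns float; int.bit_length() returns int

float, int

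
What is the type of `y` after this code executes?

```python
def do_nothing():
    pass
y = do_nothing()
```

A function with no return statement returns None

NoneType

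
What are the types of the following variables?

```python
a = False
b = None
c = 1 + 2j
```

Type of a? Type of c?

a is bool; c is complex

bool, complex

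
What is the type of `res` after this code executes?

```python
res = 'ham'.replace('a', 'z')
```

str.replace() returns str

str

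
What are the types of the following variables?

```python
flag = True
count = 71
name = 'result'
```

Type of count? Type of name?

count is int; name is str

int, str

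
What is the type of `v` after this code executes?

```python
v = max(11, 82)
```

max() of ints returns int

int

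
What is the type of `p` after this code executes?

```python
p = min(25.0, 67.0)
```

min() of floats returns float

float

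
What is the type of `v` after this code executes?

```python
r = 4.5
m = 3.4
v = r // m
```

float // float returns float (floor division preserves float type)

float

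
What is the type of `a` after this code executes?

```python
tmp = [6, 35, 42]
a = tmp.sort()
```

list.sort() returns None (sorts in place)

NoneType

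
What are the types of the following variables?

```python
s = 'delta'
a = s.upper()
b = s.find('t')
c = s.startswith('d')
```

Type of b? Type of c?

str.find() returns int; str.startswith() returns bool

int, bool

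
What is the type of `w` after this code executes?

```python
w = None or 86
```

'or' with None returns the other value (86, int)

int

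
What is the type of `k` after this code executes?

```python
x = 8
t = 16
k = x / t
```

int / int always returns float in Python 3 (8 / 16 = 0.5)

float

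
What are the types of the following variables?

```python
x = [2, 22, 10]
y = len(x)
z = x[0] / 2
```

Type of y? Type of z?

len() returns int; int / int returns float

int, float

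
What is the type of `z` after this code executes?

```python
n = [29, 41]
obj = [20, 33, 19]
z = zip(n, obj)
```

zip() returns a zip iterator object

zip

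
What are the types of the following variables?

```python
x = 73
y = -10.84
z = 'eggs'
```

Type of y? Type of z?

y is float; z is str

float, str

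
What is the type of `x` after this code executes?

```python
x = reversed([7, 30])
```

reversed() on a list returns a list_reverseiterator

list_reverseiterator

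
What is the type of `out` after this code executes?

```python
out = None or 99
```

'or' with None returns the other value (99, int)

int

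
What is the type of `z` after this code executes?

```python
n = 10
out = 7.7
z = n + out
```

int + float returns float (10 + 7.7 = 17.7)

float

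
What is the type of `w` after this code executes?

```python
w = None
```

None has type NoneType

NoneType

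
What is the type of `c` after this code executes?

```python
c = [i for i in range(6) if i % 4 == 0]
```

A list comprehension [...] produces a list

list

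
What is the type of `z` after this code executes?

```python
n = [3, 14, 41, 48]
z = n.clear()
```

list.clear() returns None

NoneType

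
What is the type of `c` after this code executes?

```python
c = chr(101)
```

chr() returns str (single character)

str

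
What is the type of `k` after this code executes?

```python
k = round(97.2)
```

round() with no ndigits arg returns int

int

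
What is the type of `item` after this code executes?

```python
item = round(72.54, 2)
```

round() with ndigits arg returns float

float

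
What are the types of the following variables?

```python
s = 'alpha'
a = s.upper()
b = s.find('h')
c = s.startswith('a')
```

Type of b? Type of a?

str.find() returns int; str.upper() returns str

int, str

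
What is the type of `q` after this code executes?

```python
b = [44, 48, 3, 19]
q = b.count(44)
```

list.count() returns int

int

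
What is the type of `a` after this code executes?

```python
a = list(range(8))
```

list(range(...)) returns list

list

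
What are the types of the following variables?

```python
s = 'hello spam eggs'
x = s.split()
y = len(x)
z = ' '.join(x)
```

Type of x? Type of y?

str.split() returns list; len() returns int

list, int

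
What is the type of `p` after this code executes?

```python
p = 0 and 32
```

'and' returns the first falsy value (0, which is int)

int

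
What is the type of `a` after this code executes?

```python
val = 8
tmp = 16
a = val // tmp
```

int // int returns int (8 // 16 = 0)

int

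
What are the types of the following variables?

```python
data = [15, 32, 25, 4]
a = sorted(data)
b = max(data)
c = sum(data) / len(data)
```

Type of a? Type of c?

sorted() returns list; int / int returns float

list, float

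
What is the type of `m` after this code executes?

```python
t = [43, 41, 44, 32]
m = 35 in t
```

'in' operator returns bool

bool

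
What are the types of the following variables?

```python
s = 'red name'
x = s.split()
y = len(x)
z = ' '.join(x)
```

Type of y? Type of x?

len() returns int; str.split() returns list

int, list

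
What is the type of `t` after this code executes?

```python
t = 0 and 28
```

'and' returns the first falsy value (0, which is int)

int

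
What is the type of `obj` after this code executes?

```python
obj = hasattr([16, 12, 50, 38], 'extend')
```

hasattr() returns bool

bool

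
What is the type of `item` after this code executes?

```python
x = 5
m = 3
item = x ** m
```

int ** positive int returns int (5 ** 3 = 125)

int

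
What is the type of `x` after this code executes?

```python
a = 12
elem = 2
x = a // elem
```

int // int returns int (12 // 2 = 6)

int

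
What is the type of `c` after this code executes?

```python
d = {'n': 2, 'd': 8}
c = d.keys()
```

.keys() returns a dict_keys view object

dict_keys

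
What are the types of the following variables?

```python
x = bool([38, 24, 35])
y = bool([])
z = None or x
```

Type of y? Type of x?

bool() returns bool; bool() returns bool

bool, bool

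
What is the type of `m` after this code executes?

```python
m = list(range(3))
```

list(range(...)) returns list

list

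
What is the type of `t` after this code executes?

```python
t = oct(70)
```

oct() returns str representation

str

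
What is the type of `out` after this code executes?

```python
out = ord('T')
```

ord() returns int (Unicode code point)

int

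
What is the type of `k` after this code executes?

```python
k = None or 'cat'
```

'or' with None returns the other value ('cat', str)

str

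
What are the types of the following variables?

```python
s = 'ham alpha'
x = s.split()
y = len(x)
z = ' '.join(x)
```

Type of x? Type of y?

str.split() returns list; len() returns int

list, int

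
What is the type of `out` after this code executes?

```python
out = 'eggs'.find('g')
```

str.find() returns int (index, or -1)

int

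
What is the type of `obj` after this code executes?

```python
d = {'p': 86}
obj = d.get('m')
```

dict.get() returns None when key 'm' is not found and no default given

NoneType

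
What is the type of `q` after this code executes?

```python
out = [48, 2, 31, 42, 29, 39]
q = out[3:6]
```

Slicing a list always returns a list

list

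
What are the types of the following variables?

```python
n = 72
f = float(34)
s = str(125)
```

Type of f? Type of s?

f is float; s is str

float, str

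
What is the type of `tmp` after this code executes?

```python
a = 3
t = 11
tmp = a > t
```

Comparison operators return bool

bool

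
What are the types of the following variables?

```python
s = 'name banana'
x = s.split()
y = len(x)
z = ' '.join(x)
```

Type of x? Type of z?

str.split() returns list; str.join() returns str

list, str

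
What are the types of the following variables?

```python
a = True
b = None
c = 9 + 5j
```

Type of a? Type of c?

a is bool; c is complex

bool, complex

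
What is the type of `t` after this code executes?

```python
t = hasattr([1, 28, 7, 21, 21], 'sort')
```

hasattr() returns bool

bool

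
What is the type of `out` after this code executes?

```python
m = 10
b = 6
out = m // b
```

int // int returns int (10 // 6 = 1)

int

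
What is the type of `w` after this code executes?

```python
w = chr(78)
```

chr() returns str (single character)

str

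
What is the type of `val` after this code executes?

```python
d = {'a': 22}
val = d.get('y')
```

dict.get() returns None when key 'y' is not found and no default given

NoneType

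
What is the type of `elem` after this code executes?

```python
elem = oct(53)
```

oct() returns str representation

str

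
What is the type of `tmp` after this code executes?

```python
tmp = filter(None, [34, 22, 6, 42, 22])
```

filter() returns a filter iterator object

filter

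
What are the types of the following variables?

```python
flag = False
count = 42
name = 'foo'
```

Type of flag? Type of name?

flag is bool; name is str

bool, str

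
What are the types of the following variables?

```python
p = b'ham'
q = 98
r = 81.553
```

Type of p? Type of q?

p is bytes; q is int

bytes, int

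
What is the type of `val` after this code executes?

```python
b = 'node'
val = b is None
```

'is' comparison returns bool

bool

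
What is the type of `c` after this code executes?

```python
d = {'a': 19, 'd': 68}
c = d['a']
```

Accessing dict[str, int] with key 'a' returns int value 19

int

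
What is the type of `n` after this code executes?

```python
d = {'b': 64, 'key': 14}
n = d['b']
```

Accessing dict[str, int] with key 'b' returns int value 64

int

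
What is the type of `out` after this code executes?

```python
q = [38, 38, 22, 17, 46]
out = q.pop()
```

list.pop() returns the popped element (int here)

int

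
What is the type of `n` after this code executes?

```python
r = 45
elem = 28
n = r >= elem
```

Comparison operators return bool

bool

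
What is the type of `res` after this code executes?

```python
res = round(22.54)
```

round() with no ndigits arg returns int

int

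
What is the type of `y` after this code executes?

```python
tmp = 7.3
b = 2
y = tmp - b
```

float - int returns float (7.3 - 2 = 5.3)

float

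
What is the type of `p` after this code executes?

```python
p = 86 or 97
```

'or' returns the first truthy value (86, which is int)

int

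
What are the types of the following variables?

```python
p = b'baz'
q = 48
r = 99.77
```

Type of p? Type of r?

p is bytes; r is float

bytes, float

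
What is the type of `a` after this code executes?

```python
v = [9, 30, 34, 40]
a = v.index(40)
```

list.index() returns int

int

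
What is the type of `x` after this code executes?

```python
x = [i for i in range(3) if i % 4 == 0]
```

A list comprehension [...] produces a list

list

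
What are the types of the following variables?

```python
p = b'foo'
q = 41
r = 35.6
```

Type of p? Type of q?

p is bytes; q is int

bytes, int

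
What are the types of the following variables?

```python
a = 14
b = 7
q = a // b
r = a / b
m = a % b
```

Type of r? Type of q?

int / int returns float; int // int returns int

float, int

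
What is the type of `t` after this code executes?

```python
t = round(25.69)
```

round() with no ndigits arg returns int

int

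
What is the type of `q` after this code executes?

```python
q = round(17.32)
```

round() with no ndigits arg returns int

int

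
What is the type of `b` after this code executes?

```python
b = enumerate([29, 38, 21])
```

enumerate() returns an enumerate iterator object

enumerate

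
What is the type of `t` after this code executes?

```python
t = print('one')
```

print() returns None

NoneType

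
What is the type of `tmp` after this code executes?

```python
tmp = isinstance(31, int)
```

isinstance() returns bool

bool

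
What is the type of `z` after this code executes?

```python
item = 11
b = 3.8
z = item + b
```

int + float returns float (11 + 3.8 = 14.8)

float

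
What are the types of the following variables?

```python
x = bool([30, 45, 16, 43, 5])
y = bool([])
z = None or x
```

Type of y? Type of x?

bool() returns bool; bool() returns bool

bool, bool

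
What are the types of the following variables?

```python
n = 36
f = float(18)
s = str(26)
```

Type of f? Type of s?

f is float; s is str

float, str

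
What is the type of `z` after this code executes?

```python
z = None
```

None has type NoneType

NoneType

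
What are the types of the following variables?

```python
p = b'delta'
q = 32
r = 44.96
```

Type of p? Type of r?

p is bytes; r is float

bytes, float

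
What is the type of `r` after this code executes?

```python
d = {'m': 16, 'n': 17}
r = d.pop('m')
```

dict.pop() returns the value (int)

int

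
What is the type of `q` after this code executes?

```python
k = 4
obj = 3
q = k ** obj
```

int ** positive int returns int (4 ** 3 = 64)

int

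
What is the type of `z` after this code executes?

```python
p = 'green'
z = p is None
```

'is' comparison returns bool

bool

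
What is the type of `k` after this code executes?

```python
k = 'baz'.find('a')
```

str.find() returns int (index, or -1)

int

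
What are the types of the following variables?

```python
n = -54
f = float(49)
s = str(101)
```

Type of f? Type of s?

f is float; s is str

float, str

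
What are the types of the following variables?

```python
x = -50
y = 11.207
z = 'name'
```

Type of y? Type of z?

y is float; z is str

float, str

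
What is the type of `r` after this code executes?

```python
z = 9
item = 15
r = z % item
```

int % int returns int (9 % 15 = 9)

int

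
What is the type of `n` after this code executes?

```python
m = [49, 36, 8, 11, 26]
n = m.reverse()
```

list.reverse() returns None

NoneType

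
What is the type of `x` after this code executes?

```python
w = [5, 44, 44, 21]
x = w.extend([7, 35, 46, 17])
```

list.extend() returns None

NoneType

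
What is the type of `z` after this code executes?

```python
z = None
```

None has type NoneType

NoneType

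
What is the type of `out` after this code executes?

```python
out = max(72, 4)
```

max() of ints returns int

int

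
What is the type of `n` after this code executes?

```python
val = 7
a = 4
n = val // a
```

int // int returns int (7 // 4 = 1)

int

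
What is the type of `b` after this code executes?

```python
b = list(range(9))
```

list(range(...)) returns list

list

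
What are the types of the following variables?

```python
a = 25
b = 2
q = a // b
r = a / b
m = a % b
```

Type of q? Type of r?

int // int returns int; int / int returns float

int, float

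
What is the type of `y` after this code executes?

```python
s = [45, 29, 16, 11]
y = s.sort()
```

list.sort() returns None (sorts in place)

NoneType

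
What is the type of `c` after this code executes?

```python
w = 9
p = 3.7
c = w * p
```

int * float returns float (9 * 3.7 = 33.3)

float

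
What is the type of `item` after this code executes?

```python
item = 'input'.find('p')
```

str.find() returns int (index, or -1)

int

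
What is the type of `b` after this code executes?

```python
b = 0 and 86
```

'and' returns the first falsy value (0, which is int)

int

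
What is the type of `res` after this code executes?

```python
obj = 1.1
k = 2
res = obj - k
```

float - int returns float (1.1 - 2 = -0.9)

float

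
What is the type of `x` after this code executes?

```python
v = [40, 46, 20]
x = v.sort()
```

list.sort() returns None (sorts in place)

NoneType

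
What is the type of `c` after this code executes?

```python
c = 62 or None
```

'or' returns first truthy value (62, int)

int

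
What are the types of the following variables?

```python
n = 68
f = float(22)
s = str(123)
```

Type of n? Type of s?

n is int; s is str

int, str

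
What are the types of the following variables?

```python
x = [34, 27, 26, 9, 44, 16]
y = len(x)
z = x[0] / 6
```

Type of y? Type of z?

len() returns int; int / int returns float

int, float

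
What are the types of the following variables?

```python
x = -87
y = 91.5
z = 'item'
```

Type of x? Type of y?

x is int; y is float

int, float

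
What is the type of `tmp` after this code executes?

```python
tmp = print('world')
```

print() returns None

NoneType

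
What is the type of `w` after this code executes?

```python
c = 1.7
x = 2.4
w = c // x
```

float // float returns float (floor division preserves float type)

float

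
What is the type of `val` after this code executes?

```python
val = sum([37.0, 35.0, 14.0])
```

sum() of floats returns float

float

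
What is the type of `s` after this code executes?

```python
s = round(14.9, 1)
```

round() with ndigits arg returns float

float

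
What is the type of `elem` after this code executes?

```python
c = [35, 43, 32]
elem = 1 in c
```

'in' operator returns bool

bool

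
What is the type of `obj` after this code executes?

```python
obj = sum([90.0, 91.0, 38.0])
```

sum() of floats returns float

float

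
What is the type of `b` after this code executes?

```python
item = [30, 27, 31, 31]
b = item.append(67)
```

list.append() returns None (mutates in place)

NoneType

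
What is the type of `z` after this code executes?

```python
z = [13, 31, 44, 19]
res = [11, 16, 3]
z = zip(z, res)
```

zip() returns a zip iterator object

zip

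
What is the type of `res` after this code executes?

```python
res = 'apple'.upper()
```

str.upper() returns str

str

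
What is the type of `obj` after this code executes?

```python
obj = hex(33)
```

hex() returns str representation

str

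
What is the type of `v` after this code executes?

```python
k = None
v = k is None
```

'is' comparison returns bool

bool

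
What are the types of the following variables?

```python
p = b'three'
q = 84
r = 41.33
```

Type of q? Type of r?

q is int; r is float

int, float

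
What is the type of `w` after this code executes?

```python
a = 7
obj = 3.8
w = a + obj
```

int + float returns float (7 + 3.8 = 10.8)

float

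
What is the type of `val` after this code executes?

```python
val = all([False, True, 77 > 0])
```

all() returns bool

bool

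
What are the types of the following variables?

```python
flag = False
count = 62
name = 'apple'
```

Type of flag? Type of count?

flag is bool; count is int

bool, int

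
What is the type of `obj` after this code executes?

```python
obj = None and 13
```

'and' returns first falsy value (None)

NoneType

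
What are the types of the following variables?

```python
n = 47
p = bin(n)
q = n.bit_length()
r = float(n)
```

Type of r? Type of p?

float() returns float; bin() returns str

float, str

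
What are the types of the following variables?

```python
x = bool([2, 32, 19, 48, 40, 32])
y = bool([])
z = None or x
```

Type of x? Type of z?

bool() returns bool; None or <bool> returns the bool

bool, bool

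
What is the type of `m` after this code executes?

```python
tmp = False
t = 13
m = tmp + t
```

bool + int returns int (False is 0, so 0 + 13 = 13)

int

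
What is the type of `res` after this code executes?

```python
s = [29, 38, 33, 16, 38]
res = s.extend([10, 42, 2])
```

list.extend() returns None

NoneType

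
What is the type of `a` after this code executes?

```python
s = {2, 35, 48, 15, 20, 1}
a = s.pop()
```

Popping from a set of ints returns int

int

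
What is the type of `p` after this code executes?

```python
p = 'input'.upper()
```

str.upper() returns str

str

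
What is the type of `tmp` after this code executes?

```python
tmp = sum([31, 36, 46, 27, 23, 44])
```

sum() of ints returns int

int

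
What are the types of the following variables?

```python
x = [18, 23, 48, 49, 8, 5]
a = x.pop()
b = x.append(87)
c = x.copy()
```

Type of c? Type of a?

list.copy() returns list; list.pop() returns the element (int)

list, int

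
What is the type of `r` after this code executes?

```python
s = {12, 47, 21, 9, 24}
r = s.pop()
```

Popping from a set of ints returns int

int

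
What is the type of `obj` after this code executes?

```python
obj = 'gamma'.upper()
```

str.upper() returns str

str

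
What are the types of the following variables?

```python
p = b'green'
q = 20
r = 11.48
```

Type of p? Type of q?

p is bytes; q is int

bytes, int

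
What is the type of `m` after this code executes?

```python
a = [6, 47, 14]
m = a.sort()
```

list.sort() returns None (sorts in place)

NoneType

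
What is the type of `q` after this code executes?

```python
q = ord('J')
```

ord() returns int (Unicode code point)

int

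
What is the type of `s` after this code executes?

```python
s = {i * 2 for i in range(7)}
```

A set comprehension {expr for x in iterable} produces a set

set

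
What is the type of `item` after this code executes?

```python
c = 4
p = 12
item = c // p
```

int // int returns int (4 // 12 = 0)

int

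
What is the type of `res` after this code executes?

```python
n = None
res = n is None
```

'is' comparison returns bool

bool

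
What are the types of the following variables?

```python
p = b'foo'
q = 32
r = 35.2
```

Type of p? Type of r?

p is bytes; r is float

bytes, float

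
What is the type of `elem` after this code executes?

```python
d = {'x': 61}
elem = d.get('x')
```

dict.get() returns the value (int) when key is found

int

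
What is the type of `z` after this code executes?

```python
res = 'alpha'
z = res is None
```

'is' comparison returns bool

bool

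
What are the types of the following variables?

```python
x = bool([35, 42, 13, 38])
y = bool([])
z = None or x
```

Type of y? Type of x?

bool() returns bool; bool() returns bool

bool, bool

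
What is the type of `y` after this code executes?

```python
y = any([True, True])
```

any() returns bool

bool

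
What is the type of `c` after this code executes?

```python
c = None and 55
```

'and' returns first falsy value (None)

NoneType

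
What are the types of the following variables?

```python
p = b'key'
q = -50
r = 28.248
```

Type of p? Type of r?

p is bytes; r is float

bytes, float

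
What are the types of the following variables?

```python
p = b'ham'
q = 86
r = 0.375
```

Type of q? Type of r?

q is int; r is float

int, float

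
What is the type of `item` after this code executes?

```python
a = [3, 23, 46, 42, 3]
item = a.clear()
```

list.clear() returns None

NoneType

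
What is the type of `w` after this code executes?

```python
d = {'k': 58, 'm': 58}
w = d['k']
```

Accessing dict[str, int] with key 'k' returns int value 58

int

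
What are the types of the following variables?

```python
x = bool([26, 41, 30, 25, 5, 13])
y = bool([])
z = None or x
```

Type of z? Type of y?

None or <bool> returns the bool; bool() returns bool

bool, bool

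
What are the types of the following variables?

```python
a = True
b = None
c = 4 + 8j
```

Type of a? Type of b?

a is bool; b is NoneType

bool, NoneType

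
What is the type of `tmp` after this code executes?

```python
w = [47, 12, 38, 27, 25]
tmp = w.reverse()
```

list.reverse() returns None

NoneType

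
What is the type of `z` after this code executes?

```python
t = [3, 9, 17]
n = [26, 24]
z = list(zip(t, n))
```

list(zip(...)) returns a list of tuples

list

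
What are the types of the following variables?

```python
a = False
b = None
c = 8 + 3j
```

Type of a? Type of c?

a is bool; c is complex

bool, complex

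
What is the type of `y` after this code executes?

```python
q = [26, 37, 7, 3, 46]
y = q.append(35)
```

list.append() returns None (mutates in place)

NoneType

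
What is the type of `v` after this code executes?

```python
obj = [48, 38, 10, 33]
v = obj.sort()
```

list.sort() returns None (sorts in place)

NoneType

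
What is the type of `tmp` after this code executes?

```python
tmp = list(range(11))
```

list(range(...)) returns list

list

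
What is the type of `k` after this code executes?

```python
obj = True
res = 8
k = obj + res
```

bool + int returns int (True is 1, so 1 + 8 = 9)

int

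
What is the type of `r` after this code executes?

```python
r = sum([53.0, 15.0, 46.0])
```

sum() of floats returns float

float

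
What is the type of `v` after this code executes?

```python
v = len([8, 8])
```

len() always returns int

int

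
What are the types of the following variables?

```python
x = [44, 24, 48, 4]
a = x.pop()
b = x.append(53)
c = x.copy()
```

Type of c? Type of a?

list.copy() returns list; list.pop() returns the element (int)

list, int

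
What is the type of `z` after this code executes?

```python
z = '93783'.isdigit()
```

str.isdigit() returns bool

bool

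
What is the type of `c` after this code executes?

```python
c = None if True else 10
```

Ternary: condition is True, if branch (None) taken → NoneType

NoneType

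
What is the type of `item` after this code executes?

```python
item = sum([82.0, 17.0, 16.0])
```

sum() of floats returns float

float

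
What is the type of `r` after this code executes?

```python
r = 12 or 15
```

'or' returns the first truthy value (12, which is int)

int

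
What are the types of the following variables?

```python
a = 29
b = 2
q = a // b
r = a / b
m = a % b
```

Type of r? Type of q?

int / int returns float; int // int returns int

float, int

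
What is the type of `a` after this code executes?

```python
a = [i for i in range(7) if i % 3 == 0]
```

A list comprehension [...] produces a list

list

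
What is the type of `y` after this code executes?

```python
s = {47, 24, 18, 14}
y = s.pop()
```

Popping from a set of ints returns int

int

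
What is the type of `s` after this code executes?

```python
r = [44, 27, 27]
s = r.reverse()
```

list.reverse() returns None

NoneType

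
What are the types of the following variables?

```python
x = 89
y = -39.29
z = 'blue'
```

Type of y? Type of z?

y is float; z is str

float, str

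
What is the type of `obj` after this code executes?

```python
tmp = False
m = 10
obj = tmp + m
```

bool + int returns int (False is 0, so 0 + 10 = 10)

int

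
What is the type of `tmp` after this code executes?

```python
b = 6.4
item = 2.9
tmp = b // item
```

float // float returns float (floor division preserves float type)

float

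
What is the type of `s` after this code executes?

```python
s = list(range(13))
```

list(range(...)) returns list

list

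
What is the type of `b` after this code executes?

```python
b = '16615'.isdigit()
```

str.isdigit() returns bool

bool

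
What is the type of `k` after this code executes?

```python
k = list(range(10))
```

list(range(...)) returns list

list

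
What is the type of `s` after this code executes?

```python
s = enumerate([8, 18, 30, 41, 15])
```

enumerate() returns an enumerate iterator object

enumerate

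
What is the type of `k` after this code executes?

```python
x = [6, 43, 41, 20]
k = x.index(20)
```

list.index() returns int

int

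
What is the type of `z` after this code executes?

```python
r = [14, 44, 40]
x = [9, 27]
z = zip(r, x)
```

zip() returns a zip iterator object

zip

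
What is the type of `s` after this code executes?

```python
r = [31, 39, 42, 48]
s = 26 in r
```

'in' operator returns bool

bool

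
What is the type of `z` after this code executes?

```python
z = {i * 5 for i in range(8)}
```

A set comprehension {expr for x in iterable} produces a set

set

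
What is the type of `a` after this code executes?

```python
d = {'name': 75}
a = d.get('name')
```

dict.get() returns the value (int) when key is found

int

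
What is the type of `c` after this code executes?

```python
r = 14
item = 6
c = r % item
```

int % int returns int (14 % 6 = 2)

int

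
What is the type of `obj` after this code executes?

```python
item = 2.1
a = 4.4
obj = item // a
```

float // float returns float (floor division preserves float type)

float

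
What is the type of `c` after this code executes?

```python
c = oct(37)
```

oct() returns str representation

str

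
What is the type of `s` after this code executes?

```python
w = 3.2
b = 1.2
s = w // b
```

float // float returns float (floor division preserves float type)

float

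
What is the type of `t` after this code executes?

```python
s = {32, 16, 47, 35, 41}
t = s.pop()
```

Popping from a set of ints returns int

int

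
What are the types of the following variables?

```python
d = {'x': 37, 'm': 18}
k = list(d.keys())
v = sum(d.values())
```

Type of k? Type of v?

list(...) returns list; sum of int values returns int

list, int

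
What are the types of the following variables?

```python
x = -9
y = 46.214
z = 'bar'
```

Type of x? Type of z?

x is int; z is str

int, str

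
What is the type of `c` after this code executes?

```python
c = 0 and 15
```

'and' returns the first falsy value (0, which is int)

int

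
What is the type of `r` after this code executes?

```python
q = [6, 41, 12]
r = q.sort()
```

list.sort() returns None (sorts in place)

NoneType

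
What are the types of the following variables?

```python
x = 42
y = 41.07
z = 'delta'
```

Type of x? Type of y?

x is int; y is float

int, float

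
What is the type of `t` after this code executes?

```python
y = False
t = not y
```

'not' always returns bool

bool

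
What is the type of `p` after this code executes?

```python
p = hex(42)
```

hex() returns str representation

str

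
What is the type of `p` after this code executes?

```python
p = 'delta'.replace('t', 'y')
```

str.replace() returns str

str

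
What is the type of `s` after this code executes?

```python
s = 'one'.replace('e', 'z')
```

str.replace() returns str

str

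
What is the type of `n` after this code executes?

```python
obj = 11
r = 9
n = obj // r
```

int // int returns int (11 // 9 = 1)

int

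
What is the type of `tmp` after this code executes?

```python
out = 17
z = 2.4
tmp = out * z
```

int * float returns float (17 * 2.4 = 40.8)

float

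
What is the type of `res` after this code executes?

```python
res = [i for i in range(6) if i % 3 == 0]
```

A list comprehension [...] produces a list

list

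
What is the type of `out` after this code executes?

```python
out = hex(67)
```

hex() returns str representation

str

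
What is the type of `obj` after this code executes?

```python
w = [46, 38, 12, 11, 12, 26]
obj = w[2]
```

Indexing a list of ints returns int (w[2] = 12)

int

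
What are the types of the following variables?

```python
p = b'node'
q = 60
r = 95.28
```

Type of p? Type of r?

p is bytes; r is float

bytes, float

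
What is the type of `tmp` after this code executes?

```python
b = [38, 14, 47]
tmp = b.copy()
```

list.copy() returns list

list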